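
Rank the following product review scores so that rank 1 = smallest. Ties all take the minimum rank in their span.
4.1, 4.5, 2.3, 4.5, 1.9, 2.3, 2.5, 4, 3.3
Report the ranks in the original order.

7, 8, 2, 8, 1, 2, 4, 6, 5

Sorted (ascending): 1.9, 2.3, 2.3, 2.5, 3.3, 4, 4.1, 4.5, 4.5
The 2 values of 2.3 occupy positions 2–3 → each gets rank 2.
The 2 values of 4.5 occupy positions 8–9 → each gets rank 8.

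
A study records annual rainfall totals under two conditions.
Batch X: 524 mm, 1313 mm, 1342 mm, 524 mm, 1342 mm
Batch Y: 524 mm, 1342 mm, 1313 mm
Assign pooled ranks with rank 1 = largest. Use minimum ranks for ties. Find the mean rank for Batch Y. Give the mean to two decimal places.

Sorted (descending): 1342, 1342, 1342, 1313, 1313, 524, 524, 524
The 3 values of 1342 occupy positions 1–3 → each gets rank 1.
The 2 values of 1313 occupy positions 4–5 → each gets rank 4.
The 3 values of 524 occupy positions 6–8 → each gets rank 6.
Batch Y values → pooled ranks: 524→6, 1342→1, 1313→4
Mean rank = (6 + 1 + 4) / 3 = 3.67

3.67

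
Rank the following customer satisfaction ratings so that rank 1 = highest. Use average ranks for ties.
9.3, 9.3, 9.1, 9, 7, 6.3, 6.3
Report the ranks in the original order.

Sorted (descending): 9.3, 9.3, 9.1, 9, 7, 6.3, 6.3
The 2 values of 9.3 occupy positions 1–2 → average rank (1+2)/2 = 1.5.
The 2 values of 6.3 occupy positions 6–7 → average rank (6+7)/2 = 6.5.

1.5, 1.5, 3, 4, 5, 6.5, 6.5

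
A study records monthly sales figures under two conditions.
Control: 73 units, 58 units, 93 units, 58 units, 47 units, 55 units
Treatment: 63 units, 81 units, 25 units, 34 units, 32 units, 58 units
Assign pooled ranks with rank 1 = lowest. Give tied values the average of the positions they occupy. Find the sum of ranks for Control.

Sorted (ascending): 25, 32, 34, 47, 55, 58, 58, 58, 63, 73, 81, 93
The 3 values of 58 occupy positions 6–8 → average rank 7.
Control values → pooled ranks: 73→10, 58→7, 93→12, 58→7, 47→4, 55→5
Rank sum = 10 + 7 + 12 + 7 + 4 + 5 = 45

45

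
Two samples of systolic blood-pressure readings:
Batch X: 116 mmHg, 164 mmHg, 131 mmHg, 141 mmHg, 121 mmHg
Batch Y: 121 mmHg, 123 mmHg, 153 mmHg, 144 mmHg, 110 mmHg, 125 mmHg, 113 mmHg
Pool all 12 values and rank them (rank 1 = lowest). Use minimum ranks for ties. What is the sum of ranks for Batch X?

36

Sorted (ascending): 110, 113, 116, 121, 121, 123, 125, 131, 141, 144, 153, 164
The 2 values of 121 occupy positions 4–5 → each gets rank 4.
Batch X values → pooled ranks: 116→3, 164→12, 131→8, 141→9, 121→4
Rank sum = 3 + 12 + 8 + 9 + 4 = 36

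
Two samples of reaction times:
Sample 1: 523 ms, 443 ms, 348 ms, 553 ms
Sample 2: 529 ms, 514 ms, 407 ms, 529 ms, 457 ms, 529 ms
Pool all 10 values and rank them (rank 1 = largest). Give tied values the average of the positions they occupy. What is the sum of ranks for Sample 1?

Sorted (descending): 553, 529, 529, 529, 523, 514, 457, 443, 407, 348
The 3 values of 529 occupy positions 2–4 → average rank 3.
Sample 1 values → pooled ranks: 523→5, 443→8, 348→10, 553→1
Rank sum = 5 + 8 + 10 + 1 = 24

24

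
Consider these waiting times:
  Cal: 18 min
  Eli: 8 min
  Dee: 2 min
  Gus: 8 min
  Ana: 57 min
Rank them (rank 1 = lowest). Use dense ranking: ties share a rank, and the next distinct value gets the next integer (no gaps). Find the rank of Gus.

Sorted (ascending): 2, 8, 8, 18, 57
The 2 values of 8 share dense rank 2.
Remaining distinct values take the next consecutive integers.
Gus has value 8 min → rank 2.

2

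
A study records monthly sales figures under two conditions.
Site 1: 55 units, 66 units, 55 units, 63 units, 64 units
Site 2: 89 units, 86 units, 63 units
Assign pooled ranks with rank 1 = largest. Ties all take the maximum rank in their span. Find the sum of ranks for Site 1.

Sorted (descending): 89, 86, 66, 64, 63, 63, 55, 55
The 2 values of 63 occupy positions 5–6 → each gets rank 6.
The 2 values of 55 occupy positions 7–8 → each gets rank 8.
Site 1 values → pooled ranks: 55→8, 66→3, 55→8, 63→6, 64→4
Rank sum = 8 + 3 + 8 + 6 + 4 = 29

29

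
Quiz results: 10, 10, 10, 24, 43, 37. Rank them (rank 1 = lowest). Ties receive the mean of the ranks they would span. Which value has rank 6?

43

Sorted (ascending): 10, 10, 10, 24, 37, 43
The 3 values of 10 occupy positions 1–3 → average rank 2.
Rank 6 → value 43.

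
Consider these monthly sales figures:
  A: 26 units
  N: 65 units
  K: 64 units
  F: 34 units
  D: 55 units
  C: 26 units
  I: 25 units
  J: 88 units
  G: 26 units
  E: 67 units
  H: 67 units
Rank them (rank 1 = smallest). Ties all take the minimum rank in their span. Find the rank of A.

Sorted (ascending): 25, 26, 26, 26, 34, 55, 64, 65, 67, 67, 88
The 3 values of 26 occupy positions 2–4 → each gets rank 2.
The 2 values of 67 occupy positions 9–10 → each gets rank 9.
A has value 26 units → rank 2.

2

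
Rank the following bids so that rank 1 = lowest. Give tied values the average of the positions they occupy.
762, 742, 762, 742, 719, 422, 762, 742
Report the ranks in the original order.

Sorted (ascending): 422, 719, 742, 742, 742, 762, 762, 762
The 3 values of 742 occupy positions 3–5 → average rank 4.
The 3 values of 762 occupy positions 6–8 → average rank 7.

7, 4, 7, 4, 2, 1, 7, 4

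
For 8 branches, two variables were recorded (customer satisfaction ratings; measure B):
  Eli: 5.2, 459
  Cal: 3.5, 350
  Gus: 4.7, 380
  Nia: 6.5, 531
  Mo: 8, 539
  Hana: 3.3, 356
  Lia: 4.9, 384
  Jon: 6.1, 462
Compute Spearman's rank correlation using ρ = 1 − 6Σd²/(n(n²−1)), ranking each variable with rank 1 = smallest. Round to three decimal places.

Ranks of variable 1: 5, 2, 3, 7, 8, 1, 4, 6
Ranks of variable 2: 5, 1, 3, 7, 8, 2, 4, 6
d = r₁ − r₂: 0, 1, 0, 0, 0, -1, 0, 0
d²: 0, 1, 0, 0, 0, 1, 0, 0; Σd² = 2
ρ = 1 − 6·2/(8·63) = 1 − 12/504 = 0.976

0.976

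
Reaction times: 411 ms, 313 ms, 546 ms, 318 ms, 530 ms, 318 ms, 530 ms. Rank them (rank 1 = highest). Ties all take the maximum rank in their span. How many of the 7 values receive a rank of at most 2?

1

Sorted (descending): 546, 530, 530, 411, 318, 318, 313
The 2 values of 530 occupy positions 2–3 → each gets rank 3.
The 2 values of 318 occupy positions 5–6 → each gets rank 6.
Ranks ≤ 2: {1} → 1 value.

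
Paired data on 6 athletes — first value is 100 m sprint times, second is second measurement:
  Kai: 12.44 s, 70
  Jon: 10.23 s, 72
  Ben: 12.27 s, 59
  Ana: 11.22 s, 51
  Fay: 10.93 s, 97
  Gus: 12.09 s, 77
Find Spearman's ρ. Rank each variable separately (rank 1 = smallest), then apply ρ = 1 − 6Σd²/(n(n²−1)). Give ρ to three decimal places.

Ranks of variable 1: 6, 1, 5, 3, 2, 4
Ranks of variable 2: 3, 4, 2, 1, 6, 5
d = r₁ − r₂: 3, -3, 3, 2, -4, -1
d²: 9, 9, 9, 4, 16, 1; Σd² = 48
ρ = 1 − 6·48/(6·35) = 1 − 288/210 = -0.371

-0.371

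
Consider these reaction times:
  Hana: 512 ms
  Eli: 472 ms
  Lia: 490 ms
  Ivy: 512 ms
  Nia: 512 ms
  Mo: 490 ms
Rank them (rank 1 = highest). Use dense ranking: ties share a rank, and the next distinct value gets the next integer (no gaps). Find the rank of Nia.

Sorted (descending): 512, 512, 512, 490, 490, 472
The 3 values of 512 share dense rank 1.
The 2 values of 490 share dense rank 2.
Remaining distinct values take the next consecutive integers.
Nia has value 512 ms → rank 1.

1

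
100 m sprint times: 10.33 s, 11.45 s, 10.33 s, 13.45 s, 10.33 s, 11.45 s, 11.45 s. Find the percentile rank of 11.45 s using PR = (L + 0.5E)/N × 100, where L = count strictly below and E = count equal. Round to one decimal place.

N = 7.
Strictly below 11.45: 3. Equal to 11.45: 3.
PR = (3 + 0.5·3)/7 × 100 = 64.3

64.3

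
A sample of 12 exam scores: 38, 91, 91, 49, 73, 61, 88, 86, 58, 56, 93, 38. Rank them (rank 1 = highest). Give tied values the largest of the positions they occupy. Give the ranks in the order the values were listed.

Sorted (descending): 93, 91, 91, 88, 86, 73, 61, 58, 56, 49, 38, 38
The 2 values of 91 occupy positions 2–3 → each gets rank 3.
The 2 values of 38 occupy positions 11–12 → each gets rank 12.

12, 3, 3, 10, 6, 7, 4, 5, 8, 9, 1, 12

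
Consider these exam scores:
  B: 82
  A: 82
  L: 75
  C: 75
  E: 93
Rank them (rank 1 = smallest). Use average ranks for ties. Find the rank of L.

1.5

Sorted (ascending): 75, 75, 82, 82, 93
The 2 values of 75 occupy positions 1–2 → average rank (1+2)/2 = 1.5.
The 2 values of 82 occupy positions 3–4 → average rank (3+4)/2 = 3.5.
L has value 75 → rank 1.5.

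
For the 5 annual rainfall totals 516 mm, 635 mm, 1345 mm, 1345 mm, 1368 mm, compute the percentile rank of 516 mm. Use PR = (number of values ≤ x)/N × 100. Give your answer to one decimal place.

20.0

N = 5.
Strictly below 516: 0. Equal to 516: 1.
PR = 1/5 × 100 = 20.0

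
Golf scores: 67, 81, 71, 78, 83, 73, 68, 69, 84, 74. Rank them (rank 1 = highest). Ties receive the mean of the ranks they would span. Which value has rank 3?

Sorted (descending): 84, 83, 81, 78, 74, 73, 71, 69, 68, 67
No ties — each value takes its position as its rank.
Rank 3 → value 81.

81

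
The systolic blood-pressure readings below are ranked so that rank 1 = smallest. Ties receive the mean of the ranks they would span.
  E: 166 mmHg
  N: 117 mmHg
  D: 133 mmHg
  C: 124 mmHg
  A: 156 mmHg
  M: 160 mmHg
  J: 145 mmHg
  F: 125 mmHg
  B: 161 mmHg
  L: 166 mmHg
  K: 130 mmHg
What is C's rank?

Sorted (ascending): 117, 124, 125, 130, 133, 145, 156, 160, 161, 166, 166
The 2 values of 166 occupy positions 10–11 → average rank (10+11)/2 = 10.5.
C has value 124 mmHg → rank 2.

2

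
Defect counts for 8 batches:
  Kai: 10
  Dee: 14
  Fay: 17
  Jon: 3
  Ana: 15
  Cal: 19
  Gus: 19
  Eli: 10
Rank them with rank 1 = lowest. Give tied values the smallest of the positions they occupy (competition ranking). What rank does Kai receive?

Sorted (ascending): 3, 10, 10, 14, 15, 17, 19, 19
The 2 values of 10 occupy positions 2–3 → each gets rank 2.
The 2 values of 19 occupy positions 7–8 → each gets rank 7.
Kai has value 10 → rank 2.

2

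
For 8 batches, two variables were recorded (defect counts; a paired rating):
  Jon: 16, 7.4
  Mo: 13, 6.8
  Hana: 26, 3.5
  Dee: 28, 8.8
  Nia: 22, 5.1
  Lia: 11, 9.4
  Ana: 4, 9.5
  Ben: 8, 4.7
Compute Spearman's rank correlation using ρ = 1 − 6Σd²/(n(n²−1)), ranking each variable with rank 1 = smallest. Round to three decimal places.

Ranks of variable 1: 5, 4, 7, 8, 6, 3, 1, 2
Ranks of variable 2: 5, 4, 1, 6, 3, 7, 8, 2
d = r₁ − r₂: 0, 0, 6, 2, 3, -4, -7, 0
d²: 0, 0, 36, 4, 9, 16, 49, 0; Σd² = 114
ρ = 1 − 6·114/(8·63) = 1 − 684/504 = -0.357

-0.357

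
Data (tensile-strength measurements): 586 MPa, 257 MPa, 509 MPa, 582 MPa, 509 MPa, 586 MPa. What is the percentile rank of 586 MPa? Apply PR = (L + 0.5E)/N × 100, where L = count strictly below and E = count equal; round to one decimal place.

83.3

N = 6.
Strictly below 586: 4. Equal to 586: 2.
PR = (4 + 0.5·2)/6 × 100 = 83.3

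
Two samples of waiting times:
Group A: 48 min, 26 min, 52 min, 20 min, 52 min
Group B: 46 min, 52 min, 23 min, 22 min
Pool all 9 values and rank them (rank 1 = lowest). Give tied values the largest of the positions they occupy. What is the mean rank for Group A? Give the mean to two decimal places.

5.80

Sorted (ascending): 20, 22, 23, 26, 46, 48, 52, 52, 52
The 3 values of 52 occupy positions 7–9 → each gets rank 9.
Group A values → pooled ranks: 48→6, 26→4, 52→9, 20→1, 52→9
Mean rank = (6 + 4 + 9 + 1 + 9) / 5 = 5.80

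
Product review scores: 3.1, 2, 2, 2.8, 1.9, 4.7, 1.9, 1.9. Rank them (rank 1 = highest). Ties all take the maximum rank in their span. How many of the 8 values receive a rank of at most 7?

Sorted (descending): 4.7, 3.1, 2.8, 2, 2, 1.9, 1.9, 1.9
The 2 values of 2 occupy positions 4–5 → each gets rank 5.
The 3 values of 1.9 occupy positions 6–8 → each gets rank 8.
Ranks ≤ 7: {1, 2, 3, 5, 5} → 5 values.

5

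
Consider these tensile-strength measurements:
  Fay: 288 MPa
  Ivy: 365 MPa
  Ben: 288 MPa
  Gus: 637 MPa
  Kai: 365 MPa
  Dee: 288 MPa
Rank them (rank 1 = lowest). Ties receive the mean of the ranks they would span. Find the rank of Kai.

4.5

Sorted (ascending): 288, 288, 288, 365, 365, 637
The 3 values of 288 occupy positions 1–3 → average rank 2.
The 2 values of 365 occupy positions 4–5 → average rank (4+5)/2 = 4.5.
Kai has value 365 MPa → rank 4.5.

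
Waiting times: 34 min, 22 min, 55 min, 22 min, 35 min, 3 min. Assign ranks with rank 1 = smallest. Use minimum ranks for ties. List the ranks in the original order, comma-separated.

Sorted (ascending): 3, 22, 22, 34, 35, 55
The 2 values of 22 occupy positions 2–3 → each gets rank 2.

4, 2, 6, 2, 5, 1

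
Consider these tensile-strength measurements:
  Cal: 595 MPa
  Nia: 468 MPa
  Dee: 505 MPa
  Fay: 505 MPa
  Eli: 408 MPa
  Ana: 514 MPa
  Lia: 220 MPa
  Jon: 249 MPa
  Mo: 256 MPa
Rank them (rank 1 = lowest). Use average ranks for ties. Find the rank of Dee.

6.5

Sorted (ascending): 220, 249, 256, 408, 468, 505, 505, 514, 595
The 2 values of 505 occupy positions 6–7 → average rank (6+7)/2 = 6.5.
Dee has value 505 MPa → rank 6.5.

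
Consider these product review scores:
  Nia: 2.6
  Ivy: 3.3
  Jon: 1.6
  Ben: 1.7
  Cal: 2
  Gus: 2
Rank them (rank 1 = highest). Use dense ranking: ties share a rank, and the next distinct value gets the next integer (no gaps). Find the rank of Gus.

3

Sorted (descending): 3.3, 2.6, 2, 2, 1.7, 1.6
The 2 values of 2 share dense rank 3.
Remaining distinct values take the next consecutive integers.
Gus has value 2 → rank 3.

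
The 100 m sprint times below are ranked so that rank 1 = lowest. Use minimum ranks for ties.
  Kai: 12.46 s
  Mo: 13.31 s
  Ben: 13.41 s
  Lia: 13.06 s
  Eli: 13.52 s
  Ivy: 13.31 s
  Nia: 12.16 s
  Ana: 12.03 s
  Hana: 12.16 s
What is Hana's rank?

Sorted (ascending): 12.03, 12.16, 12.16, 12.46, 13.06, 13.31, 13.31, 13.41, 13.52
The 2 values of 12.16 occupy positions 2–3 → each gets rank 2.
The 2 values of 13.31 occupy positions 6–7 → each gets rank 6.
Hana has value 12.16 s → rank 2.

2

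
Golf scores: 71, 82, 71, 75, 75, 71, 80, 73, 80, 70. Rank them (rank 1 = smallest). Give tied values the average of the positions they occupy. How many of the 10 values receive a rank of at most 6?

5

Sorted (ascending): 70, 71, 71, 71, 73, 75, 75, 80, 80, 82
The 3 values of 71 occupy positions 2–4 → average rank 3.
The 2 values of 75 occupy positions 6–7 → average rank (6+7)/2 = 6.5.
The 2 values of 80 occupy positions 8–9 → average rank (8+9)/2 = 8.5.
Ranks ≤ 6: {1, 3, 3, 3, 5} → 5 values.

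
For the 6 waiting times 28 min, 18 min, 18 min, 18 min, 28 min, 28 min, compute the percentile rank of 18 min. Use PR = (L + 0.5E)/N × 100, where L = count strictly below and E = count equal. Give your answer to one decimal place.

N = 6.
Strictly below 18: 0. Equal to 18: 3.
PR = (0 + 0.5·3)/6 × 100 = 25.0

25.0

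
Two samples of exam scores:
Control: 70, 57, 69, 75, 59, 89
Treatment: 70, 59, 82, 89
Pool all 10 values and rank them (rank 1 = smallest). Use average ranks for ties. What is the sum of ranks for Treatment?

25.5

Sorted (ascending): 57, 59, 59, 69, 70, 70, 75, 82, 89, 89
The 2 values of 59 occupy positions 2–3 → average rank (2+3)/2 = 2.5.
The 2 values of 70 occupy positions 5–6 → average rank (5+6)/2 = 5.5.
The 2 values of 89 occupy positions 9–10 → average rank (9+10)/2 = 9.5.
Treatment values → pooled ranks: 70→5.5, 59→2.5, 82→8, 89→9.5
Rank sum = 5.5 + 2.5 + 8 + 9.5 = 25.5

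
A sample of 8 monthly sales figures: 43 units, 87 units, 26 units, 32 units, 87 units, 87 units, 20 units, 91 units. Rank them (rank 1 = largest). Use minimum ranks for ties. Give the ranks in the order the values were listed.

Sorted (descending): 91, 87, 87, 87, 43, 32, 26, 20
The 3 values of 87 occupy positions 2–4 → each gets rank 2.

5, 2, 7, 6, 2, 2, 8, 1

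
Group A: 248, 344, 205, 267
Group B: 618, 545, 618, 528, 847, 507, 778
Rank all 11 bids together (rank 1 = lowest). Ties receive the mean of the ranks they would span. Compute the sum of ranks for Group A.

Sorted (ascending): 205, 248, 267, 344, 507, 528, 545, 618, 618, 778, 847
The 2 values of 618 occupy positions 8–9 → average rank (8+9)/2 = 8.5.
Group A values → pooled ranks: 248→2, 344→4, 205→1, 267→3
Rank sum = 2 + 4 + 1 + 3 = 10

10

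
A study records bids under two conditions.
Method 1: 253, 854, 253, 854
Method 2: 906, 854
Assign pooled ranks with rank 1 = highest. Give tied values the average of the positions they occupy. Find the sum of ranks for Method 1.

17

Sorted (descending): 906, 854, 854, 854, 253, 253
The 3 values of 854 occupy positions 2–4 → average rank 3.
The 2 values of 253 occupy positions 5–6 → average rank (5+6)/2 = 5.5.
Method 1 values → pooled ranks: 253→5.5, 854→3, 253→5.5, 854→3
Rank sum = 5.5 + 3 + 5.5 + 3 = 17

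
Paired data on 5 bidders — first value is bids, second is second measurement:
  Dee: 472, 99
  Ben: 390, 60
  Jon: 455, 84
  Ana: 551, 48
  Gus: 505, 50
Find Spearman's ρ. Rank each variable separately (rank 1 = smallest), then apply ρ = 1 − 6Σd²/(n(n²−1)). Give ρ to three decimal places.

-0.600

Ranks of variable 1: 3, 1, 2, 5, 4
Ranks of variable 2: 5, 3, 4, 1, 2
d = r₁ − r₂: -2, -2, -2, 4, 2
d²: 4, 4, 4, 16, 4; Σd² = 32
ρ = 1 − 6·32/(5·24) = 1 − 192/120 = -0.600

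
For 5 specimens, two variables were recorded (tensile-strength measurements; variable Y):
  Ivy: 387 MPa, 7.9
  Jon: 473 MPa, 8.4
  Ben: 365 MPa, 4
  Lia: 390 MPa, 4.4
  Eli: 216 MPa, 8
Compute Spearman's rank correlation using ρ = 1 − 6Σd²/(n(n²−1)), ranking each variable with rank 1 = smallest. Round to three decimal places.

Ranks of variable 1: 3, 5, 2, 4, 1
Ranks of variable 2: 3, 5, 1, 2, 4
d = r₁ − r₂: 0, 0, 1, 2, -3
d²: 0, 0, 1, 4, 9; Σd² = 14
ρ = 1 − 6·14/(5·24) = 1 − 84/120 = 0.300

0.300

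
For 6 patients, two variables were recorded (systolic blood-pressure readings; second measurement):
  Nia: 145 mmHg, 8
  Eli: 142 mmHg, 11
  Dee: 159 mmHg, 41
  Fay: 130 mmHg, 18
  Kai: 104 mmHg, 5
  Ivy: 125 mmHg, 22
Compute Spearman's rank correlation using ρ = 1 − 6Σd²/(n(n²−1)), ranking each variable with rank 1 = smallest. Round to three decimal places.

Ranks of variable 1: 5, 4, 6, 3, 1, 2
Ranks of variable 2: 2, 3, 6, 4, 1, 5
d = r₁ − r₂: 3, 1, 0, -1, 0, -3
d²: 9, 1, 0, 1, 0, 9; Σd² = 20
ρ = 1 − 6·20/(6·35) = 1 − 120/210 = 0.429

0.429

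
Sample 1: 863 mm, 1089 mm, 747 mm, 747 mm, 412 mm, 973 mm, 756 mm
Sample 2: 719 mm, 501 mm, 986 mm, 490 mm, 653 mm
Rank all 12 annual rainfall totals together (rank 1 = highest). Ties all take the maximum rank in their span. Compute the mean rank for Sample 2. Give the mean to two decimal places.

8.00

Sorted (descending): 1089, 986, 973, 863, 756, 747, 747, 719, 653, 501, 490, 412
The 2 values of 747 occupy positions 6–7 → each gets rank 7.
Sample 2 values → pooled ranks: 719→8, 501→10, 986→2, 490→11, 653→9
Mean rank = (8 + 10 + 2 + 11 + 9) / 5 = 8.00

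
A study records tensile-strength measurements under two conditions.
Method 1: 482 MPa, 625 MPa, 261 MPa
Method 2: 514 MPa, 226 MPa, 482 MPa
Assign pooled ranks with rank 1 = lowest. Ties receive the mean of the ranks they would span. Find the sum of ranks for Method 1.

11.5

Sorted (ascending): 226, 261, 482, 482, 514, 625
The 2 values of 482 occupy positions 3–4 → average rank (3+4)/2 = 3.5.
Method 1 values → pooled ranks: 482→3.5, 625→6, 261→2
Rank sum = 3.5 + 6 + 2 = 11.5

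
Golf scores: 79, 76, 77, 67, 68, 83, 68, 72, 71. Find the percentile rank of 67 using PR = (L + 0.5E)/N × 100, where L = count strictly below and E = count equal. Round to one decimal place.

N = 9.
Strictly below 67: 0. Equal to 67: 1.
PR = (0 + 0.5·1)/9 × 100 = 5.6

5.6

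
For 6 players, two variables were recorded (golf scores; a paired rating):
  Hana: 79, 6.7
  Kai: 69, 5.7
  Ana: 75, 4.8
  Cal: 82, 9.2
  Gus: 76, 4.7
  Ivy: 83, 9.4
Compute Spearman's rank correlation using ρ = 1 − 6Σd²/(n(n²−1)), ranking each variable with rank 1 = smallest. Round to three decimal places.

Ranks of variable 1: 4, 1, 2, 5, 3, 6
Ranks of variable 2: 4, 3, 2, 5, 1, 6
d = r₁ − r₂: 0, -2, 0, 0, 2, 0
d²: 0, 4, 0, 0, 4, 0; Σd² = 8
ρ = 1 − 6·8/(6·35) = 1 − 48/210 = 0.771

0.771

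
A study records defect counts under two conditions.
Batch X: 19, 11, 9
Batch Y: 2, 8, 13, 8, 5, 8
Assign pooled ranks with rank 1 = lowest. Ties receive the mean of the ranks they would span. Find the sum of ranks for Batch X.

22

Sorted (ascending): 2, 5, 8, 8, 8, 9, 11, 13, 19
The 3 values of 8 occupy positions 3–5 → average rank 4.
Batch X values → pooled ranks: 19→9, 11→7, 9→6
Rank sum = 9 + 7 + 6 = 22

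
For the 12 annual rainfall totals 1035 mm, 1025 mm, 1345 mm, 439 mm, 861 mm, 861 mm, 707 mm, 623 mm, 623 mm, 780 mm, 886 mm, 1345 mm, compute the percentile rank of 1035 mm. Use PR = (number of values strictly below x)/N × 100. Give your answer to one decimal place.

75.0

N = 12.
Strictly below 1035: 9. Equal to 1035: 1.
PR = 9/12 × 100 = 75.0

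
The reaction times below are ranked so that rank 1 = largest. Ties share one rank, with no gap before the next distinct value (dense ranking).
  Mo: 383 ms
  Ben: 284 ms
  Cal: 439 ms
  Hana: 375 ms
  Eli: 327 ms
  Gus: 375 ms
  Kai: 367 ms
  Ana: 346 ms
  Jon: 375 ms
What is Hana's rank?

Sorted (descending): 439, 383, 375, 375, 375, 367, 346, 327, 284
The 3 values of 375 share dense rank 3.
Remaining distinct values take the next consecutive integers.
Hana has value 375 ms → rank 3.

3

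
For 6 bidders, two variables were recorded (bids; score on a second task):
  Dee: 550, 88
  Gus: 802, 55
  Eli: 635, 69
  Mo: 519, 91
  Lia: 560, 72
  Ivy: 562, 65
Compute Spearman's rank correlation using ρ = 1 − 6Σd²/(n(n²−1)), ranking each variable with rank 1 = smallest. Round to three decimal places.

-0.943

Ranks of variable 1: 2, 6, 5, 1, 3, 4
Ranks of variable 2: 5, 1, 3, 6, 4, 2
d = r₁ − r₂: -3, 5, 2, -5, -1, 2
d²: 9, 25, 4, 25, 1, 4; Σd² = 68
ρ = 1 − 6·68/(6·35) = 1 − 408/210 = -0.943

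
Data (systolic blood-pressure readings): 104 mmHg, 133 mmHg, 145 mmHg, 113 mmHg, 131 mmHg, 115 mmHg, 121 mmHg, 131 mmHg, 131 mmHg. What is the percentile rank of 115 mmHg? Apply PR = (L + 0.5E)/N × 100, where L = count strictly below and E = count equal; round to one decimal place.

N = 9.
Strictly below 115: 2. Equal to 115: 1.
PR = (2 + 0.5·1)/9 × 100 = 27.8

27.8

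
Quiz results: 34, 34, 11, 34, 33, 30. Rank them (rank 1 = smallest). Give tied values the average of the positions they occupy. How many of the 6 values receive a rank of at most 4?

3

Sorted (ascending): 11, 30, 33, 34, 34, 34
The 3 values of 34 occupy positions 4–6 → average rank 5.
Ranks ≤ 4: {1, 2, 3} → 3 values.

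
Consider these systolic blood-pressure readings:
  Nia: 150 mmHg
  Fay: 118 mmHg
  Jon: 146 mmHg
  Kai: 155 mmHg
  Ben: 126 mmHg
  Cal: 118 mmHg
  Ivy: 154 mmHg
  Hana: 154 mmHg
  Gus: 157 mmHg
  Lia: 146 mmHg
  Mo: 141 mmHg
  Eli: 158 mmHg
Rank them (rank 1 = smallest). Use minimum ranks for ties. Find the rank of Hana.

Sorted (ascending): 118, 118, 126, 141, 146, 146, 150, 154, 154, 155, 157, 158
The 2 values of 118 occupy positions 1–2 → each gets rank 1.
The 2 values of 146 occupy positions 5–6 → each gets rank 5.
The 2 values of 154 occupy positions 8–9 → each gets rank 8.
Hana has value 154 mmHg → rank 8.

8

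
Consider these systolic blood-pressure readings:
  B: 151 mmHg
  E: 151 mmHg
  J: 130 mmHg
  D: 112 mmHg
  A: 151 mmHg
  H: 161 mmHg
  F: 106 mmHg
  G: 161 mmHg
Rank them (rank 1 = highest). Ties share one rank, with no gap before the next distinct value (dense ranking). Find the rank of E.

2

Sorted (descending): 161, 161, 151, 151, 151, 130, 112, 106
The 2 values of 161 share dense rank 1.
The 3 values of 151 share dense rank 2.
Remaining distinct values take the next consecutive integers.
E has value 151 mmHg → rank 2.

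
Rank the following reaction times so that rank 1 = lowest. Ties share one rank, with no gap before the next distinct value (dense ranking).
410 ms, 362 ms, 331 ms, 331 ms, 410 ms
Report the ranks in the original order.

Sorted (ascending): 331, 331, 362, 410, 410
The 2 values of 331 share dense rank 1.
The 2 values of 410 share dense rank 3.
Remaining distinct values take the next consecutive integers.

3, 2, 1, 1, 3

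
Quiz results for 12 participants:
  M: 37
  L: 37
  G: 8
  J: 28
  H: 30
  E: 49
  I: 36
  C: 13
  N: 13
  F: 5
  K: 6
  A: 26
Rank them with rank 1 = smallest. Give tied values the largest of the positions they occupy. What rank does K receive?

2

Sorted (ascending): 5, 6, 8, 13, 13, 26, 28, 30, 36, 37, 37, 49
The 2 values of 13 occupy positions 4–5 → each gets rank 5.
The 2 values of 37 occupy positions 10–11 → each gets rank 11.
K has value 6 → rank 2.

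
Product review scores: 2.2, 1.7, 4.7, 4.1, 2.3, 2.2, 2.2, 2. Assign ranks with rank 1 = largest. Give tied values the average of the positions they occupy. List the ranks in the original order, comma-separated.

5, 8, 1, 2, 3, 5, 5, 7

Sorted (descending): 4.7, 4.1, 2.3, 2.2, 2.2, 2.2, 2, 1.7
The 3 values of 2.2 occupy positions 4–6 → average rank 5.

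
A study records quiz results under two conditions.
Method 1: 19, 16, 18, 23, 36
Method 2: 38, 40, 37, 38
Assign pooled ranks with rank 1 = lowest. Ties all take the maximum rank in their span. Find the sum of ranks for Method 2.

31

Sorted (ascending): 16, 18, 19, 23, 36, 37, 38, 38, 40
The 2 values of 38 occupy positions 7–8 → each gets rank 8.
Method 2 values → pooled ranks: 38→8, 40→9, 37→6, 38→8
Rank sum = 8 + 9 + 6 + 8 = 31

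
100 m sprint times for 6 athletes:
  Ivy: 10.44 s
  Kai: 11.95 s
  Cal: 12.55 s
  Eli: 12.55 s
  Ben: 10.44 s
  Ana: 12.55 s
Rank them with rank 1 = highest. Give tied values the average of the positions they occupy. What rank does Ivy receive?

5.5

Sorted (descending): 12.55, 12.55, 12.55, 11.95, 10.44, 10.44
The 3 values of 12.55 occupy positions 1–3 → average rank 2.
The 2 values of 10.44 occupy positions 5–6 → average rank (5+6)/2 = 5.5.
Ivy has value 10.44 s → rank 5.5.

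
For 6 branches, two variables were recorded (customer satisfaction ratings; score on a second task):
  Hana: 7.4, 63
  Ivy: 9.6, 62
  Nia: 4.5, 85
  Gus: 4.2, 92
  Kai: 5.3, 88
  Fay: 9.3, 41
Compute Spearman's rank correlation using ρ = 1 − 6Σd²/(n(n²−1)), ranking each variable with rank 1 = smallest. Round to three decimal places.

Ranks of variable 1: 4, 6, 2, 1, 3, 5
Ranks of variable 2: 3, 2, 4, 6, 5, 1
d = r₁ − r₂: 1, 4, -2, -5, -2, 4
d²: 1, 16, 4, 25, 4, 16; Σd² = 66
ρ = 1 − 6·66/(6·35) = 1 − 396/210 = -0.886

-0.886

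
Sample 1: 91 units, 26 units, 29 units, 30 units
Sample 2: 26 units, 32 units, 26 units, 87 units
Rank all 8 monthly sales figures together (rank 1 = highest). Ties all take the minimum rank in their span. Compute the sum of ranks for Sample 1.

16

Sorted (descending): 91, 87, 32, 30, 29, 26, 26, 26
The 3 values of 26 occupy positions 6–8 → each gets rank 6.
Sample 1 values → pooled ranks: 91→1, 26→6, 29→5, 30→4
Rank sum = 1 + 6 + 5 + 4 = 16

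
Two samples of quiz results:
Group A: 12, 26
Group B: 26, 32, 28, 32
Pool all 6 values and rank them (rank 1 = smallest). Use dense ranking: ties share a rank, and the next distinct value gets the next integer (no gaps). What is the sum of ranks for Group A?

Sorted (ascending): 12, 26, 26, 28, 32, 32
The 2 values of 26 share dense rank 2.
The 2 values of 32 share dense rank 4.
Remaining distinct values take the next consecutive integers.
Group A values → pooled ranks: 12→1, 26→2
Rank sum = 1 + 2 = 3

3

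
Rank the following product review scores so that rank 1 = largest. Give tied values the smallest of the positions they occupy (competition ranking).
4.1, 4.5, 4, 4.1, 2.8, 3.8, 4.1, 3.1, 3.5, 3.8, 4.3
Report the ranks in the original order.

Sorted (descending): 4.5, 4.3, 4.1, 4.1, 4.1, 4, 3.8, 3.8, 3.5, 3.1, 2.8
The 3 values of 4.1 occupy positions 3–5 → each gets rank 3.
The 2 values of 3.8 occupy positions 7–8 → each gets rank 7.

3, 1, 6, 3, 11, 7, 3, 10, 9, 7, 2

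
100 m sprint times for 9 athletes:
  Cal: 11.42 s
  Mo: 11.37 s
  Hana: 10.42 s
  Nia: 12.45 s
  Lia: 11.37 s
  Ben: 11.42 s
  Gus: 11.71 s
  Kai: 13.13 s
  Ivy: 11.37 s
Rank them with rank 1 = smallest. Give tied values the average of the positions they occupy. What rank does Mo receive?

Sorted (ascending): 10.42, 11.37, 11.37, 11.37, 11.42, 11.42, 11.71, 12.45, 13.13
The 3 values of 11.37 occupy positions 2–4 → average rank 3.
The 2 values of 11.42 occupy positions 5–6 → average rank (5+6)/2 = 5.5.
Mo has value 11.37 s → rank 3.

3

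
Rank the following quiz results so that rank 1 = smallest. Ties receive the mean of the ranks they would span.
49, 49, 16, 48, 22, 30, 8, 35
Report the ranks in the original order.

7.5, 7.5, 2, 6, 3, 4, 1, 5

Sorted (ascending): 8, 16, 22, 30, 35, 48, 49, 49
The 2 values of 49 occupy positions 7–8 → average rank (7+8)/2 = 7.5.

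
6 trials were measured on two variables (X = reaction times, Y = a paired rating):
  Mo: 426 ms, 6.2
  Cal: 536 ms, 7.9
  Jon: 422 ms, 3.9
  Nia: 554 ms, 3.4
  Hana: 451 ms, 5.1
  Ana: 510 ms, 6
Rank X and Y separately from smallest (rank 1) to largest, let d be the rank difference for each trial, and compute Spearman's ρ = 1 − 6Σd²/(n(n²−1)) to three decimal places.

Ranks of variable 1: 2, 5, 1, 6, 3, 4
Ranks of variable 2: 5, 6, 2, 1, 3, 4
d = r₁ − r₂: -3, -1, -1, 5, 0, 0
d²: 9, 1, 1, 25, 0, 0; Σd² = 36
ρ = 1 − 6·36/(6·35) = 1 − 216/210 = -0.029

-0.029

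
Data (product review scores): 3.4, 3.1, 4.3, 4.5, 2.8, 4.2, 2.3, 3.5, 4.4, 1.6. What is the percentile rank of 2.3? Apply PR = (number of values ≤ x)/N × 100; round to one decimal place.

N = 10.
Strictly below 2.3: 1. Equal to 2.3: 1.
PR = 2/10 × 100 = 20.0

20.0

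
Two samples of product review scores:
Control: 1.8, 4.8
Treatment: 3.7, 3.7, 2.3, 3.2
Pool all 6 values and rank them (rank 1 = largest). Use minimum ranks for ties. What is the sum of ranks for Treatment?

Sorted (descending): 4.8, 3.7, 3.7, 3.2, 2.3, 1.8
The 2 values of 3.7 occupy positions 2–3 → each gets rank 2.
Treatment values → pooled ranks: 3.7→2, 3.7→2, 2.3→5, 3.2→4
Rank sum = 2 + 2 + 5 + 4 = 13

13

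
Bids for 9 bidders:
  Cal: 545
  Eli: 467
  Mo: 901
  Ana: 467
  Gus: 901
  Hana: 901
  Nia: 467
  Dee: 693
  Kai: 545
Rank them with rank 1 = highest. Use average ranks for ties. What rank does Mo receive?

2

Sorted (descending): 901, 901, 901, 693, 545, 545, 467, 467, 467
The 3 values of 901 occupy positions 1–3 → average rank 2.
The 2 values of 545 occupy positions 5–6 → average rank (5+6)/2 = 5.5.
The 3 values of 467 occupy positions 7–9 → average rank 8.
Mo has value 901 → rank 2.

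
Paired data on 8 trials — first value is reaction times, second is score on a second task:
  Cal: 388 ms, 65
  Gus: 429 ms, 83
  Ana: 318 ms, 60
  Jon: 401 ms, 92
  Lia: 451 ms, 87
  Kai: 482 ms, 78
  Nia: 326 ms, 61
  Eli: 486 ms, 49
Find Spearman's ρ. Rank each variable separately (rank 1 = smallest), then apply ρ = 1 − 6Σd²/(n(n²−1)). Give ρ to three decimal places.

0.119

Ranks of variable 1: 3, 5, 1, 4, 6, 7, 2, 8
Ranks of variable 2: 4, 6, 2, 8, 7, 5, 3, 1
d = r₁ − r₂: -1, -1, -1, -4, -1, 2, -1, 7
d²: 1, 1, 1, 16, 1, 4, 1, 49; Σd² = 74
ρ = 1 − 6·74/(8·63) = 1 − 444/504 = 0.119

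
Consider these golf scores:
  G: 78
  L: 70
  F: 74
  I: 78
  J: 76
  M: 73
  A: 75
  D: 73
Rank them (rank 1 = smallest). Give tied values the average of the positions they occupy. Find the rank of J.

Sorted (ascending): 70, 73, 73, 74, 75, 76, 78, 78
The 2 values of 73 occupy positions 2–3 → average rank (2+3)/2 = 2.5.
The 2 values of 78 occupy positions 7–8 → average rank (7+8)/2 = 7.5.
J has value 76 → rank 6.

6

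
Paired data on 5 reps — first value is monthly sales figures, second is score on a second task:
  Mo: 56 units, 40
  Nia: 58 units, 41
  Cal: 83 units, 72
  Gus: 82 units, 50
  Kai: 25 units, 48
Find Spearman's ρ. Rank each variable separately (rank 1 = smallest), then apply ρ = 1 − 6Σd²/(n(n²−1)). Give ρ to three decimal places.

Ranks of variable 1: 2, 3, 5, 4, 1
Ranks of variable 2: 1, 2, 5, 4, 3
d = r₁ − r₂: 1, 1, 0, 0, -2
d²: 1, 1, 0, 0, 4; Σd² = 6
ρ = 1 − 6·6/(5·24) = 1 − 36/120 = 0.700

0.700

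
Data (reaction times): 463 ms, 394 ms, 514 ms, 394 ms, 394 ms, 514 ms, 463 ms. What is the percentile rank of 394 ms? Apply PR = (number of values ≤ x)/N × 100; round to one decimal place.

N = 7.
Strictly below 394: 0. Equal to 394: 3.
PR = 3/7 × 100 = 42.9

42.9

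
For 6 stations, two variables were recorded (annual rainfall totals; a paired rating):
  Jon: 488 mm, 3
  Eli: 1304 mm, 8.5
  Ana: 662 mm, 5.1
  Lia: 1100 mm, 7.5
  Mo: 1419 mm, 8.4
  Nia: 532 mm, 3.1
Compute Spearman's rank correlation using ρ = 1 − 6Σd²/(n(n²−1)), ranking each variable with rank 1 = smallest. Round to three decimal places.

0.943

Ranks of variable 1: 1, 5, 3, 4, 6, 2
Ranks of variable 2: 1, 6, 3, 4, 5, 2
d = r₁ − r₂: 0, -1, 0, 0, 1, 0
d²: 0, 1, 0, 0, 1, 0; Σd² = 2
ρ = 1 − 6·2/(6·35) = 1 − 12/210 = 0.943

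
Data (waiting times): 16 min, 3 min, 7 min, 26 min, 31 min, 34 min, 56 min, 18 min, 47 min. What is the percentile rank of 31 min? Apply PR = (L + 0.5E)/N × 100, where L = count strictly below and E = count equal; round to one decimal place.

N = 9.
Strictly below 31: 5. Equal to 31: 1.
PR = (5 + 0.5·1)/9 × 100 = 61.1

61.1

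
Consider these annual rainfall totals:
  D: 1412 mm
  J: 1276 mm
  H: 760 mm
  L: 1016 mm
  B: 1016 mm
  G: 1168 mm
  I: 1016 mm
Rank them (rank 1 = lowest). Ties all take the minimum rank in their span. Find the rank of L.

2

Sorted (ascending): 760, 1016, 1016, 1016, 1168, 1276, 1412
The 3 values of 1016 occupy positions 2–4 → each gets rank 2.
L has value 1016 mm → rank 2.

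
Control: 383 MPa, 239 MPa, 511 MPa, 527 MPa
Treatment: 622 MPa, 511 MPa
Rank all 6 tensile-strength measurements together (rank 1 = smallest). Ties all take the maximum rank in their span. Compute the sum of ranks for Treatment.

Sorted (ascending): 239, 383, 511, 511, 527, 622
The 2 values of 511 occupy positions 3–4 → each gets rank 4.
Treatment values → pooled ranks: 622→6, 511→4
Rank sum = 6 + 4 = 10

10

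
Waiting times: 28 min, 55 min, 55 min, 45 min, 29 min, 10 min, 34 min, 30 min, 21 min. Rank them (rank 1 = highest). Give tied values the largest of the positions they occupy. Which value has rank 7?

28

Sorted (descending): 55, 55, 45, 34, 30, 29, 28, 21, 10
The 2 values of 55 occupy positions 1–2 → each gets rank 2.
Rank 7 → value 28.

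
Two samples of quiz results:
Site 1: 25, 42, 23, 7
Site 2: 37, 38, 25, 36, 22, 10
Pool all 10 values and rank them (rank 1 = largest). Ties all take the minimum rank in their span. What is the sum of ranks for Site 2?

Sorted (descending): 42, 38, 37, 36, 25, 25, 23, 22, 10, 7
The 2 values of 25 occupy positions 5–6 → each gets rank 5.
Site 2 values → pooled ranks: 37→3, 38→2, 25→5, 36→4, 22→8, 10→9
Rank sum = 3 + 2 + 5 + 4 + 8 + 9 = 31

31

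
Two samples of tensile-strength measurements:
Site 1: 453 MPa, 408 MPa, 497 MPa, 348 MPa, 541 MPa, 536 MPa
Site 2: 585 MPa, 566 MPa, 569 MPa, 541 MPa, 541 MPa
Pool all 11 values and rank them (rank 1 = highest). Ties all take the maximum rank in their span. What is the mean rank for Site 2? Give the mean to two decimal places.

3.60

Sorted (descending): 585, 569, 566, 541, 541, 541, 536, 497, 453, 408, 348
The 3 values of 541 occupy positions 4–6 → each gets rank 6.
Site 2 values → pooled ranks: 585→1, 566→3, 569→2, 541→6, 541→6
Mean rank = (1 + 3 + 2 + 6 + 6) / 5 = 3.60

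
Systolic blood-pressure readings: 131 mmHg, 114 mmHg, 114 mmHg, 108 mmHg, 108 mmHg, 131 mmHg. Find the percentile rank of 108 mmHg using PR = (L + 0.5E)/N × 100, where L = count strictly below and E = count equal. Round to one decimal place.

16.7

N = 6.
Strictly below 108: 0. Equal to 108: 2.
PR = (0 + 0.5·2)/6 × 100 = 16.7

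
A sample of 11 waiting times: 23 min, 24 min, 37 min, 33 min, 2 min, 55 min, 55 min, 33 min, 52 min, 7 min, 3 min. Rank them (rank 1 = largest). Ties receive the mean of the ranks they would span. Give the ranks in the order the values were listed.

8, 7, 4, 5.5, 11, 1.5, 1.5, 5.5, 3, 9, 10

Sorted (descending): 55, 55, 52, 37, 33, 33, 24, 23, 7, 3, 2
The 2 values of 55 occupy positions 1–2 → average rank (1+2)/2 = 1.5.
The 2 values of 33 occupy positions 5–6 → average rank (5+6)/2 = 5.5.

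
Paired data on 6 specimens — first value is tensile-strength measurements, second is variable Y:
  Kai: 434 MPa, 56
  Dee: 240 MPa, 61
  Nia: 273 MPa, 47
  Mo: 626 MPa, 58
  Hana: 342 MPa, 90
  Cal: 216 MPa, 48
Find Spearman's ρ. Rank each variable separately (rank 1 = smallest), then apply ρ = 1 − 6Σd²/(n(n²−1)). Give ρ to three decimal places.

0.257

Ranks of variable 1: 5, 2, 3, 6, 4, 1
Ranks of variable 2: 3, 5, 1, 4, 6, 2
d = r₁ − r₂: 2, -3, 2, 2, -2, -1
d²: 4, 9, 4, 4, 4, 1; Σd² = 26
ρ = 1 − 6·26/(6·35) = 1 − 156/210 = 0.257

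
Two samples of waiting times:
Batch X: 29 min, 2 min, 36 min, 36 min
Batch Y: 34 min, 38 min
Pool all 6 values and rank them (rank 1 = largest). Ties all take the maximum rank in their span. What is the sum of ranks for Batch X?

17

Sorted (descending): 38, 36, 36, 34, 29, 2
The 2 values of 36 occupy positions 2–3 → each gets rank 3.
Batch X values → pooled ranks: 29→5, 2→6, 36→3, 36→3
Rank sum = 5 + 6 + 3 + 3 = 17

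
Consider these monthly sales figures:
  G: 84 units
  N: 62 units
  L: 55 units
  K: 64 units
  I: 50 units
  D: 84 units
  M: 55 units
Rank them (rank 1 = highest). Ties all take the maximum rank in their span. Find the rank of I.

7

Sorted (descending): 84, 84, 64, 62, 55, 55, 50
The 2 values of 84 occupy positions 1–2 → each gets rank 2.
The 2 values of 55 occupy positions 5–6 → each gets rank 6.
I has value 50 units → rank 7.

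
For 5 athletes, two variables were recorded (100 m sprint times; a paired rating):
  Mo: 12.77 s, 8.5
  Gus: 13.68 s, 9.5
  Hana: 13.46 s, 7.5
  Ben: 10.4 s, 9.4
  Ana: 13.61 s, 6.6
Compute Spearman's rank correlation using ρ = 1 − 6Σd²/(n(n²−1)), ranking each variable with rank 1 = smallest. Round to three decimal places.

Ranks of variable 1: 2, 5, 3, 1, 4
Ranks of variable 2: 3, 5, 2, 4, 1
d = r₁ − r₂: -1, 0, 1, -3, 3
d²: 1, 0, 1, 9, 9; Σd² = 20
ρ = 1 − 6·20/(5·24) = 1 − 120/120 = 0.000

0.000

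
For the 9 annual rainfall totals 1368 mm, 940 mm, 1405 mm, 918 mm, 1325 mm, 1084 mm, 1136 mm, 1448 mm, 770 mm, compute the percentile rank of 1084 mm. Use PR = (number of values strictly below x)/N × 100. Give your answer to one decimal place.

33.3

N = 9.
Strictly below 1084: 3. Equal to 1084: 1.
PR = 3/9 × 100 = 33.3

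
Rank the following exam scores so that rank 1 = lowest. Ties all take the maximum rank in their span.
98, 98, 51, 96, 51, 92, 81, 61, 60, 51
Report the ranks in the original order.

Sorted (ascending): 51, 51, 51, 60, 61, 81, 92, 96, 98, 98
The 3 values of 51 occupy positions 1–3 → each gets rank 3.
The 2 values of 98 occupy positions 9–10 → each gets rank 10.

10, 10, 3, 8, 3, 7, 6, 5, 4, 3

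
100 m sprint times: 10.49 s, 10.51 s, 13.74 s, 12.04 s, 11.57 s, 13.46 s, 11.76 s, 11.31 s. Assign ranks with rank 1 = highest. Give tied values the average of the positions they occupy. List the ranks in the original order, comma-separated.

Sorted (descending): 13.74, 13.46, 12.04, 11.76, 11.57, 11.31, 10.51, 10.49
No ties — each value takes its position as its rank.

8, 7, 1, 3, 5, 2, 4, 6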